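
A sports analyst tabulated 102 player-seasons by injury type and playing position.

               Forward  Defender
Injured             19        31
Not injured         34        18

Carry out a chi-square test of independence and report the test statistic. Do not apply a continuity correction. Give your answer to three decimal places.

7.658

Row totals: 50, 52. Column totals: 53, 49. Grand total N = 102.
Expected counts (row total × column total / N):
  Injured, Forward: 50×53/102 = 25.9804
  Injured, Defender: 50×49/102 = 24.0196
  Not injured, Forward: 52×53/102 = 27.0196
  Not injured, Defender: 52×49/102 = 24.9804
Contributions (O − E)²/E:
  (19 − 25.9804)²/25.9804 = 1.8755
  (31 − 24.0196)²/24.0196 = 2.0286
  (34 − 27.0196)²/27.0196 = 1.8034
  (18 − 24.9804)²/24.9804 = 1.9506
χ² = 1.8755 + 2.0286 + 1.8034 + 1.9506 = 7.658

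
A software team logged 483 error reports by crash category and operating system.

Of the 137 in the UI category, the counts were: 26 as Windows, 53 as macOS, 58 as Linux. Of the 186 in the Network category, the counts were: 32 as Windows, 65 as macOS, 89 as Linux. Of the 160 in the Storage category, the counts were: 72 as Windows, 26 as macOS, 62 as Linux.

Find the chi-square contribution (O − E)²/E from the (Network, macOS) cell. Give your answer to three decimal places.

1.643

Row total (Network) = 186; column total (macOS) = 144; N = 483.
Expected count E = 186 × 144 / 483 = 55.4534.
Contribution = (O − E)²/E = (65 − 55.4534)² / 55.4534 = 1.643.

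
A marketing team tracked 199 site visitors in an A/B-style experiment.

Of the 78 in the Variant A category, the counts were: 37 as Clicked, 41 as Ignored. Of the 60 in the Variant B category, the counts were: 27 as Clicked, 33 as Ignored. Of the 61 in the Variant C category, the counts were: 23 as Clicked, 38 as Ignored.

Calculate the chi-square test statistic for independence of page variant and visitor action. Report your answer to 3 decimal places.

1.375

Row totals: 78, 60, 61. Column totals: 87, 112. Grand total N = 199.
Expected counts (row total × column total / N):
  Variant A, Clicked: 78×87/199 = 34.1005
  Variant A, Ignored: 78×112/199 = 43.8995
  Variant B, Clicked: 60×87/199 = 26.2312
  Variant B, Ignored: 60×112/199 = 33.7688
  Variant C, Clicked: 61×87/199 = 26.6683
  Variant C, Ignored: 61×112/199 = 34.3317
Contributions (O − E)²/E:
  (37 − 34.1005)²/34.1005 = 0.2465
  (41 − 43.8995)²/43.8995 = 0.1915
  (27 − 26.2312)²/26.2312 = 0.0225
  (33 − 33.7688)²/33.7688 = 0.0175
  (23 − 26.6683)²/26.6683 = 0.5046
  (38 − 34.3317)²/34.3317 = 0.3920
χ² = 0.2465 + 0.1915 + 0.0225 + 0.0175 + 0.5046 + 0.3920 = 1.375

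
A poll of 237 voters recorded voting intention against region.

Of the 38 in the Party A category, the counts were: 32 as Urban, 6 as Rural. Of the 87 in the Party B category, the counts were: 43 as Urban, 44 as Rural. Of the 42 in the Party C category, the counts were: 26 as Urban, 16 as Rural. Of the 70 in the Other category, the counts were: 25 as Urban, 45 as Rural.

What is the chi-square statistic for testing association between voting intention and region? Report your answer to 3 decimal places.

Row totals: 38, 87, 42, 70. Column totals: 126, 111. Grand total N = 237.
Expected counts (row total × column total / N):
  Party A, Urban: 38×126/237 = 20.2025
  Party A, Rural: 38×111/237 = 17.7975
  Party B, Urban: 87×126/237 = 46.2532
  Party B, Rural: 87×111/237 = 40.7468
  Party C, Urban: 42×126/237 = 22.3291
  Party C, Rural: 42×111/237 = 19.6709
  Other, Urban: 70×126/237 = 37.2152
  Other, Rural: 70×111/237 = 32.7848
Contributions (O − E)²/E:
  (32 − 20.2025)²/20.2025 = 6.8893
  (6 − 17.7975)²/17.7975 = 7.8203
  (43 − 46.2532)²/46.2532 = 0.2288
  (44 − 40.7468)²/40.7468 = 0.2597
  (26 − 22.3291)²/22.3291 = 0.6035
  (16 − 19.6709)²/19.6709 = 0.6850
  (25 − 37.2152)²/37.2152 = 4.0094
  (45 − 32.7848)²/32.7848 = 4.5512
χ² = 6.8893 + 7.8203 + 0.2288 + 0.2597 + 0.6035 + 0.6850 + 4.0094 + 4.5512 = 25.047

25.047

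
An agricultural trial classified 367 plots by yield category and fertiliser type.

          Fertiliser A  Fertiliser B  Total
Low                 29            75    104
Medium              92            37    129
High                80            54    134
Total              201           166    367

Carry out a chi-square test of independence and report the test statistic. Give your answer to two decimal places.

Grand total N = 367.
Expected counts (row total × column total / N):
  Low, Fertiliser A: 104×201/367 = 56.959
  Low, Fertiliser B: 104×166/367 = 47.041
  Medium, Fertiliser A: 129×201/367 = 70.651
  Medium, Fertiliser B: 129×166/367 = 58.349
  High, Fertiliser A: 134×201/367 = 73.390
  High, Fertiliser B: 134×166/367 = 60.610
Contributions (O − E)²/E:
  (29 − 56.959)²/56.959 = 13.7240
  (75 − 47.041)²/47.041 = 16.6175
  (92 − 70.651)²/70.651 = 6.4511
  (37 − 58.349)²/58.349 = 7.8113
  (80 − 73.390)²/73.390 = 0.5953
  (54 − 60.610)²/60.610 = 0.7209
χ² = 13.7240 + 16.6175 + 6.4511 + 7.8113 + 0.5953 + 0.7209 = 45.92

45.92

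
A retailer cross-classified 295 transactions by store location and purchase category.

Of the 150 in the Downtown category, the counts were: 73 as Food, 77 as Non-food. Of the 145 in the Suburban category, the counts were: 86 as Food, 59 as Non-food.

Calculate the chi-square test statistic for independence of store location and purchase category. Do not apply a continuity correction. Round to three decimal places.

3.361

Row totals: 150, 145. Column totals: 159, 136. Grand total N = 295.
Expected counts (row total × column total / N):
  Downtown, Food: 150×159/295 = 80.8475
  Downtown, Non-food: 150×136/295 = 69.1525
  Suburban, Food: 145×159/295 = 78.1525
  Suburban, Non-food: 145×136/295 = 66.8475
Contributions (O − E)²/E:
  (73 − 80.8475)²/80.8475 = 0.7617
  (77 − 69.1525)²/69.1525 = 0.8905
  (86 − 78.1525)²/78.1525 = 0.7880
  (59 − 66.8475)²/66.8475 = 0.9212
χ² = 0.7617 + 0.8905 + 0.7880 + 0.9212 = 3.361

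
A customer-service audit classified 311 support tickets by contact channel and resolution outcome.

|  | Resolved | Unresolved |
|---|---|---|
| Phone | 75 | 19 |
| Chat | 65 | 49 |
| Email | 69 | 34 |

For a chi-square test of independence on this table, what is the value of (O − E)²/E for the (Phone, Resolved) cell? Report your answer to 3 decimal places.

Row total (Phone) = 94; column total (Resolved) = 209; N = 311.
Expected count E = 94 × 209 / 311 = 63.1704.
Contribution = (O − E)²/E = (75 − 63.1704)² / 63.1704 = 2.215.

2.215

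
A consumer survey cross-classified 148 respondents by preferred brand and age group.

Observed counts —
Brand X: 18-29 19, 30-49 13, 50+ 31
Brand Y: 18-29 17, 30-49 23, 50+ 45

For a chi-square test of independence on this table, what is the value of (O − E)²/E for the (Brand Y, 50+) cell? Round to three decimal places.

Row total (Brand Y) = 85; column total (50+) = 76; N = 148.
Expected count E = 85 × 76 / 148 = 43.6486.
Contribution = (O − E)²/E = (45 − 43.6486)² / 43.6486 = 0.042.

0.042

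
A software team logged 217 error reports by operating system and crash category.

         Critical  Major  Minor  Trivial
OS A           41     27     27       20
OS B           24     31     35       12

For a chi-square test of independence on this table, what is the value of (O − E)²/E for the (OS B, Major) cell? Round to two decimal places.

0.51

Row total (OS B) = 102; column total (Major) = 58; N = 217.
Expected count E = 102 × 58 / 217 = 27.2627.
Contribution = (O − E)²/E = (31 − 27.2627)² / 27.2627 = 0.51.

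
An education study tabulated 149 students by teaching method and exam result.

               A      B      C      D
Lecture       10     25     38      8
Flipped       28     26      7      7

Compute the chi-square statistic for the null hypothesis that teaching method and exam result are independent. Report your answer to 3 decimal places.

29.055

Row totals: 81, 68. Column totals: 38, 51, 45, 15. Grand total N = 149.
Expected counts (row total × column total / N):
  Lecture, A: 81×38/149 = 20.6577
  Lecture, B: 81×51/149 = 27.7248
  Lecture, C: 81×45/149 = 24.4631
  Lecture, D: 81×15/149 = 8.1544
  Flipped, A: 68×38/149 = 17.3423
  Flipped, B: 68×51/149 = 23.2752
  Flipped, C: 68×45/149 = 20.5369
  Flipped, D: 68×15/149 = 6.8456
Contributions (O − E)²/E:
  (10 − 20.6577)²/20.6577 = 5.4985
  (25 − 27.7248)²/27.7248 = 0.2678
  (38 − 24.4631)²/24.4631 = 7.4908
  (8 − 8.1544)²/8.1544 = 0.0029
  (28 − 17.3423)²/17.3423 = 6.5497
  (26 − 23.2752)²/23.2752 = 0.3190
  (7 − 20.5369)²/20.5369 = 8.9228
  (7 − 6.8456)²/6.8456 = 0.0035
χ² = 5.4985 + 0.2678 + 7.4908 + 0.0029 + 6.5497 + 0.3190 + 8.9228 + 0.0035 = 29.055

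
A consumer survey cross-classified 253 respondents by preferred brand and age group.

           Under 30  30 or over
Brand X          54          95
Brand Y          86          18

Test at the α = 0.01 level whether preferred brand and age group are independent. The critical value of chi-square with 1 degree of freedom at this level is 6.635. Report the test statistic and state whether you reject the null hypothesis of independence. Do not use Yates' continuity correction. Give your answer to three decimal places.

53.471; reject H₀

Row totals: 149, 104. Column totals: 140, 113. Grand total N = 253.
Expected counts (row total × column total / N):
  Brand X, Under 30: 149×140/253 = 82.4506
  Brand X, 30 or over: 149×113/253 = 66.5494
  Brand Y, Under 30: 104×140/253 = 57.5494
  Brand Y, 30 or over: 104×113/253 = 46.4506
Contributions (O − E)²/E:
  (54 − 82.4506)²/82.4506 = 9.8172
  (95 − 66.5494)²/66.5494 = 12.1629
  (86 − 57.5494)²/57.5494 = 14.0651
  (18 − 46.4506)²/46.4506 = 17.4258
χ² = 9.8172 + 12.1629 + 14.0651 + 17.4258 = 53.471
df = (2−1)(2−1) = 1. Since 53.471 > 6.635, reject the null hypothesis of independence at α = 0.01.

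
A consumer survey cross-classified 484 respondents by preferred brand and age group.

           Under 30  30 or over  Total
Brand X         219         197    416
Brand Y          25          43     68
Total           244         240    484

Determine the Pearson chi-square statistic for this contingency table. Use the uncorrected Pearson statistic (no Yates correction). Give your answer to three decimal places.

5.896

Grand total N = 484.
Expected counts (row total × column total / N):
  Brand X, Under 30: 416×244/484 = 209.7190
  Brand X, 30 or over: 416×240/484 = 206.2810
  Brand Y, Under 30: 68×244/484 = 34.2810
  Brand Y, 30 or over: 68×240/484 = 33.7190
Contributions (O − E)²/E:
  (219 − 209.7190)²/209.7190 = 0.4107
  (197 − 206.2810)²/206.2810 = 0.4176
  (25 − 34.2810)²/34.2810 = 2.5127
  (43 − 33.7190)²/33.7190 = 2.5546
χ² = 0.4107 + 0.4176 + 2.5127 + 2.5546 = 5.896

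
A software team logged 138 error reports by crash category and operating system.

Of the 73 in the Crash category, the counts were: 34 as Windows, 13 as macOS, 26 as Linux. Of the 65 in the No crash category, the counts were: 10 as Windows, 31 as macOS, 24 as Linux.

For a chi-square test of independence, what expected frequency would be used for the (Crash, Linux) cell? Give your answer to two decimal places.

26.45

Row total (Crash) = 73; column total (Linux) = 50; grand total N = 138.
Expected count = (row total × column total) / N = 73 × 50 / 138 = 26.45.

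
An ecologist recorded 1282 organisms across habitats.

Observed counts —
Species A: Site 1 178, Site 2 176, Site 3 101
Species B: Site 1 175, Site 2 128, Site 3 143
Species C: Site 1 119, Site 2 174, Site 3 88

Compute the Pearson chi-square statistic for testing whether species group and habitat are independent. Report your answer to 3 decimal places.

30.935

Row totals: 455, 446, 381. Column totals: 472, 478, 332. Grand total N = 1282.
Expected counts (row total × column total / N):
  Species A, Site 1: 455×472/1282 = 167.5195
  Species A, Site 2: 455×478/1282 = 169.6490
  Species A, Site 3: 455×332/1282 = 117.8315
  Species B, Site 1: 446×472/1282 = 164.2059
  Species B, Site 2: 446×478/1282 = 166.2933
  Species B, Site 3: 446×332/1282 = 115.5008
  Species C, Site 1: 381×472/1282 = 140.2746
  Species C, Site 2: 381×478/1282 = 142.0577
  Species C, Site 3: 381×332/1282 = 98.6677
Contributions (O − E)²/E:
  (178 − 167.5195)²/167.5195 = 0.6557
  (176 − 169.6490)²/169.6490 = 0.2378
  (101 − 117.8315)²/117.8315 = 2.4043
  (175 − 164.2059)²/164.2059 = 0.7096
  (128 − 166.2933)²/166.2933 = 8.8180
  (143 − 115.5008)²/115.5008 = 6.5472
  (119 − 140.2746)²/140.2746 = 3.2266
  (174 − 142.0577)²/142.0577 = 7.1824
  (88 − 98.6677)²/98.6677 = 1.1534
χ² = 0.6557 + 0.2378 + 2.4043 + 0.7096 + 8.8180 + 6.5472 + 3.2266 + 7.1824 + 1.1534 = 30.935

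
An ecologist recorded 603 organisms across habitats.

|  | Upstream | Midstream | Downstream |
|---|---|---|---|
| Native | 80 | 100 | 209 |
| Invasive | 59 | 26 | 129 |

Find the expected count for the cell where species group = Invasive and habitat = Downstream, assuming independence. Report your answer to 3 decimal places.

Row total (Invasive) = 214; column total (Downstream) = 338; grand total N = 603.
Expected count = (row total × column total) / N = 214 × 338 / 603 = 119.954.

119.954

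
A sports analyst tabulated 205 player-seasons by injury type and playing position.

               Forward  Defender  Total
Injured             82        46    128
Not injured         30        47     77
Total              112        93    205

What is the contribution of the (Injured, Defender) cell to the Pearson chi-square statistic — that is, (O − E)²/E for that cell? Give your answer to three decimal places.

2.508

Row total (Injured) = 128; column total (Defender) = 93; N = 205.
Expected count E = 128 × 93 / 205 = 58.0683.
Contribution = (O − E)²/E = (46 − 58.0683)² / 58.0683 = 2.508.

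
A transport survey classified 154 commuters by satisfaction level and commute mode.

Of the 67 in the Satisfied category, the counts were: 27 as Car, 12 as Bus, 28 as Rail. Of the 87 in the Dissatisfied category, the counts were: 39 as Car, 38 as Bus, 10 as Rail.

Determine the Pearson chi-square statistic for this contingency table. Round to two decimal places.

22.00

Row totals: 67, 87. Column totals: 66, 50, 38. Grand total N = 154.
Expected counts (row total × column total / N):
  Satisfied, Car: 67×66/154 = 28.7143
  Satisfied, Bus: 67×50/154 = 21.7532
  Satisfied, Rail: 67×38/154 = 16.5325
  Dissatisfied, Car: 87×66/154 = 37.2857
  Dissatisfied, Bus: 87×50/154 = 28.2468
  Dissatisfied, Rail: 87×38/154 = 21.4675
Contributions (O − E)²/E:
  (27 − 28.7143)²/28.7143 = 0.1023
  (12 − 21.7532)²/21.7532 = 4.3729
  (28 − 16.5325)²/16.5325 = 7.9542
  (39 − 37.2857)²/37.2857 = 0.0788
  (38 − 28.2468)²/28.2468 = 3.3676
  (10 − 21.4675)²/21.4675 = 6.1257
χ² = 0.1023 + 4.3729 + 7.9542 + 0.0788 + 3.3676 + 6.1257 = 22.00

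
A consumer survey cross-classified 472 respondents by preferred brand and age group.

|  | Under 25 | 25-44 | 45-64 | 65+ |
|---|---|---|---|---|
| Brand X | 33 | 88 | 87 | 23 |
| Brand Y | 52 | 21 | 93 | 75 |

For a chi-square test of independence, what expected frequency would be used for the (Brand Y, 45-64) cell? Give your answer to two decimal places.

91.91

Row total (Brand Y) = 241; column total (45-64) = 180; grand total N = 472.
Expected count = (row total × column total) / N = 241 × 180 / 472 = 91.91.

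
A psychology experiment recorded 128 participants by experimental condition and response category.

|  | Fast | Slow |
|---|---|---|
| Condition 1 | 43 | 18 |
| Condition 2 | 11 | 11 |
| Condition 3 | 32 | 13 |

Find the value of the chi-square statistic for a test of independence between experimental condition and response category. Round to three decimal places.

3.564

Row totals: 61, 22, 45. Column totals: 86, 42. Grand total N = 128.
Expected counts (row total × column total / N):
  Condition 1, Fast: 61×86/128 = 40.9844
  Condition 1, Slow: 61×42/128 = 20.0156
  Condition 2, Fast: 22×86/128 = 14.7812
  Condition 2, Slow: 22×42/128 = 7.2188
  Condition 3, Fast: 45×86/128 = 30.2344
  Condition 3, Slow: 45×42/128 = 14.7656
Contributions (O − E)²/E:
  (43 − 40.9844)²/40.9844 = 0.0991
  (18 − 20.0156)²/20.0156 = 0.2030
  (11 − 14.7812)²/14.7812 = 0.9673
  (11 − 7.2188)²/7.2188 = 1.9806
  (32 − 30.2344)²/30.2344 = 0.1031
  (13 − 14.7656)²/14.7656 = 0.2111
χ² = 0.0991 + 0.2030 + 0.9673 + 1.9806 + 0.1031 + 0.2111 = 3.564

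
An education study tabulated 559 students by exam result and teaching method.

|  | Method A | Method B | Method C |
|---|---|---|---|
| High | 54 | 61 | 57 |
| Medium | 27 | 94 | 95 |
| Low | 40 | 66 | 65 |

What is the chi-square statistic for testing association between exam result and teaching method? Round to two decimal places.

Row totals: 172, 216, 171. Column totals: 121, 221, 217. Grand total N = 559.
Expected counts (row total × column total / N):
  High, Method A: 172×121/559 = 37.231
  High, Method B: 172×221/559 = 68.000
  High, Method C: 172×217/559 = 66.769
  Medium, Method A: 216×121/559 = 46.755
  Medium, Method B: 216×221/559 = 85.395
  Medium, Method C: 216×217/559 = 83.850
  Low, Method A: 171×121/559 = 37.014
  Low, Method B: 171×221/559 = 67.605
  Low, Method C: 171×217/559 = 66.381
Contributions (O − E)²/E:
  (54 − 37.231)²/37.231 = 7.5528
  (61 − 68.000)²/68.000 = 0.7206
  (57 − 66.769)²/66.769 = 1.4293
  (27 − 46.755)²/46.755 = 8.3469
  (94 − 85.395)²/85.395 = 0.8671
  (95 − 83.850)²/83.850 = 1.4827
  (40 − 37.014)²/37.014 = 0.2409
  (66 − 67.605)²/67.605 = 0.0381
  (65 − 66.381)²/66.381 = 0.0287
χ² = 7.5528 + 0.7206 + 1.4293 + 8.3469 + 0.8671 + 1.4827 + 0.2409 + 0.0381 + 0.0287 = 20.71

20.71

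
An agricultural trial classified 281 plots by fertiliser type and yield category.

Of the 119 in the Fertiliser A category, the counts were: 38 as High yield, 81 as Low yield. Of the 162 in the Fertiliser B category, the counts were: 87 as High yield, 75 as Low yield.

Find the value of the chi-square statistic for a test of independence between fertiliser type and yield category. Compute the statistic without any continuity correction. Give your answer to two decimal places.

Row totals: 119, 162. Column totals: 125, 156. Grand total N = 281.
Expected counts (row total × column total / N):
  Fertiliser A, High yield: 119×125/281 = 52.936
  Fertiliser A, Low yield: 119×156/281 = 66.064
  Fertiliser B, High yield: 162×125/281 = 72.064
  Fertiliser B, Low yield: 162×156/281 = 89.936
Contributions (O − E)²/E:
  (38 − 52.936)²/52.936 = 4.2142
  (81 − 66.064)²/66.064 = 3.3768
  (87 − 72.064)²/72.064 = 3.0956
  (75 − 89.936)²/89.936 = 2.4805
χ² = 4.2142 + 3.3768 + 3.0956 + 2.4805 = 13.17

13.17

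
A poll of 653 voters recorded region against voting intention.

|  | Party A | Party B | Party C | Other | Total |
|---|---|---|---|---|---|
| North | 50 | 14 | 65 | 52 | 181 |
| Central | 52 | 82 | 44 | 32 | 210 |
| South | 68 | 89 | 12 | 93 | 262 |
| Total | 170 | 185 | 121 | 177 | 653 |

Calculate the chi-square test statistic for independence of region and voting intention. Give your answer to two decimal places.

114.44

Grand total N = 653.
Expected counts (row total × column total / N):
  North, Party A: 181×170/653 = 47.121
  North, Party B: 181×185/653 = 51.279
  North, Party C: 181×121/653 = 33.539
  North, Other: 181×177/653 = 49.061
  Central, Party A: 210×170/653 = 54.671
  Central, Party B: 210×185/653 = 59.495
  Central, Party C: 210×121/653 = 38.913
  Central, Other: 210×177/653 = 56.922
  South, Party A: 262×170/653 = 68.208
  South, Party B: 262×185/653 = 74.227
  South, Party C: 262×121/653 = 48.548
  South, Other: 262×177/653 = 71.017
Contributions (O − E)²/E:
  (50 − 47.121)²/47.121 = 0.1759
  (14 − 51.279)²/51.279 = 27.1012
  (65 − 33.539)²/33.539 = 29.5117
  (52 − 49.061)²/49.061 = 0.1761
  (52 − 54.671)²/54.671 = 0.1305
  (82 − 59.495)²/59.495 = 8.5129
  (44 − 38.913)²/38.913 = 0.6650
  (32 − 56.922)²/56.922 = 10.9115
  (68 − 68.208)²/68.208 = 0.0006
  (89 − 74.227)²/74.227 = 2.9402
  (12 − 48.548)²/48.548 = 27.5141
  (93 − 71.017)²/71.017 = 6.8047
χ² = 0.1759 + 27.1012 + 29.5117 + 0.1761 + 0.1305 + 8.5129 + 0.6650 + 10.9115 + 0.0006 + 2.9402 + 27.5141 + 6.8047 = 114.44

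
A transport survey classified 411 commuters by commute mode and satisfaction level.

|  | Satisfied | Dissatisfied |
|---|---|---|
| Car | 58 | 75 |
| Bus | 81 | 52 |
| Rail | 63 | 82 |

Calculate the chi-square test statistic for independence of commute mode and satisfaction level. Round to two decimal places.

10.87

Row totals: 133, 133, 145. Column totals: 202, 209. Grand total N = 411.
Expected counts (row total × column total / N):
  Car, Satisfied: 133×202/411 = 65.367
  Car, Dissatisfied: 133×209/411 = 67.633
  Bus, Satisfied: 133×202/411 = 65.367
  Bus, Dissatisfied: 133×209/411 = 67.633
  Rail, Satisfied: 145×202/411 = 71.265
  Rail, Dissatisfied: 145×209/411 = 73.735
Contributions (O − E)²/E:
  (58 − 65.367)²/65.367 = 0.8303
  (75 − 67.633)²/67.633 = 0.8025
  (81 − 65.367)²/65.367 = 3.7387
  (52 − 67.633)²/67.633 = 3.6135
  (63 − 71.265)²/71.265 = 0.9585
  (82 − 73.735)²/73.735 = 0.9264
χ² = 0.8303 + 0.8025 + 3.7387 + 3.6135 + 0.9585 + 0.9264 = 10.87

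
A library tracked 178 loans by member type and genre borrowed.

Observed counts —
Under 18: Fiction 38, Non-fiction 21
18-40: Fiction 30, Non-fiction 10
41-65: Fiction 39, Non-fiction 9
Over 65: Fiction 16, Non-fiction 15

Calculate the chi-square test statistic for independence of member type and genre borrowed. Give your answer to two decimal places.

Row totals: 59, 40, 48, 31. Column totals: 123, 55. Grand total N = 178.
Expected counts (row total × column total / N):
  Under 18, Fiction: 59×123/178 = 40.770
  Under 18, Non-fiction: 59×55/178 = 18.230
  18-40, Fiction: 40×123/178 = 27.640
  18-40, Non-fiction: 40×55/178 = 12.360
  41-65, Fiction: 48×123/178 = 33.169
  41-65, Non-fiction: 48×55/178 = 14.831
  Over 65, Fiction: 31×123/178 = 21.421
  Over 65, Non-fiction: 31×55/178 = 9.579
Contributions (O − E)²/E:
  (38 − 40.770)²/40.770 = 0.1882
  (21 − 18.230)²/18.230 = 0.4209
  (30 − 27.640)²/27.640 = 0.2015
  (10 − 12.360)²/12.360 = 0.4506
  (39 − 33.169)²/33.169 = 1.0251
  (9 − 14.831)²/14.831 = 2.2925
  (16 − 21.421)²/21.421 = 1.3719
  (15 − 9.579)²/9.579 = 3.0679
χ² = 0.1882 + 0.4209 + 0.2015 + 0.4506 + 1.0251 + 2.2925 + 1.3719 + 3.0679 = 9.02

9.02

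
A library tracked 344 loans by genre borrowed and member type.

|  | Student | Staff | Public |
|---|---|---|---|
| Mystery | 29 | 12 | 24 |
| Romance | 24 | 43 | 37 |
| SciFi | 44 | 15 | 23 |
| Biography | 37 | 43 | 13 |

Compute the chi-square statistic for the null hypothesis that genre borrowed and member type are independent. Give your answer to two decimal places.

39.01

Row totals: 65, 104, 82, 93. Column totals: 134, 113, 97. Grand total N = 344.
Expected counts (row total × column total / N):
  Mystery, Student: 65×134/344 = 25.3198
  Mystery, Staff: 65×113/344 = 21.3517
  Mystery, Public: 65×97/344 = 18.3285
  Romance, Student: 104×134/344 = 40.5116
  Romance, Staff: 104×113/344 = 34.1628
  Romance, Public: 104×97/344 = 29.3256
  SciFi, Student: 82×134/344 = 31.9419
  SciFi, Staff: 82×113/344 = 26.9360
  SciFi, Public: 82×97/344 = 23.1221
  Biography, Student: 93×134/344 = 36.2267
  Biography, Staff: 93×113/344 = 30.5494
  Biography, Public: 93×97/344 = 26.2238
Contributions (O − E)²/E:
  (29 − 25.3198)²/25.3198 = 0.5349
  (12 − 21.3517)²/21.3517 = 4.0959
  (24 − 18.3285)²/18.3285 = 1.7550
  (24 − 40.5116)²/40.5116 = 6.7297
  (43 − 34.1628)²/34.1628 = 2.2860
  (37 − 29.3256)²/29.3256 = 2.0084
  (44 − 31.9419)²/31.9419 = 4.5519
  (15 − 26.9360)²/26.9360 = 5.2891
  (23 − 23.1221)²/23.1221 = 0.0006
  (37 − 36.2267)²/36.2267 = 0.0165
  (43 − 30.5494)²/30.5494 = 5.0743
  (13 − 26.2238)²/26.2238 = 6.6683
χ² = 0.5349 + 4.0959 + 1.7550 + 6.7297 + 2.2860 + 2.0084 + 4.5519 + 5.2891 + 0.0006 + 0.0165 + 5.0743 + 6.6683 = 39.01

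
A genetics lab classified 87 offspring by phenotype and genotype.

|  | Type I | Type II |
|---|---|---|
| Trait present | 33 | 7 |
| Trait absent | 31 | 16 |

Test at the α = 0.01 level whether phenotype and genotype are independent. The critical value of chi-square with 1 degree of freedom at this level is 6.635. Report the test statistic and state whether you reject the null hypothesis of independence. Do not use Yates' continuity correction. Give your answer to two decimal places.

3.04; fail to reject H₀

Row totals: 40, 47. Column totals: 64, 23. Grand total N = 87.
Expected counts (row total × column total / N):
  Trait present, Type I: 40×64/87 = 29.425
  Trait present, Type II: 40×23/87 = 10.575
  Trait absent, Type I: 47×64/87 = 34.575
  Trait absent, Type II: 47×23/87 = 12.425
Contributions (O − E)²/E:
  (33 − 29.425)²/29.425 = 0.4343
  (7 − 10.575)²/10.575 = 1.2086
  (31 − 34.575)²/34.575 = 0.3696
  (16 − 12.425)²/12.425 = 1.0286
χ² = 0.4343 + 1.2086 + 0.3696 + 1.0286 = 3.04
df = (2−1)(2−1) = 1. Since 3.04 < 6.635, fail to reject the null hypothesis of independence at α = 0.01.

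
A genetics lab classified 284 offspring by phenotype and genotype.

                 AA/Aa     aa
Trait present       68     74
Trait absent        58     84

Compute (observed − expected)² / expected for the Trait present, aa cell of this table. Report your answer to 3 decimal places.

Row total (Trait present) = 142; column total (aa) = 158; N = 284.
Expected count E = 142 × 158 / 284 = 79.0000.
Contribution = (O − E)²/E = (74 − 79.0000)² / 79.0000 = 0.316.

0.316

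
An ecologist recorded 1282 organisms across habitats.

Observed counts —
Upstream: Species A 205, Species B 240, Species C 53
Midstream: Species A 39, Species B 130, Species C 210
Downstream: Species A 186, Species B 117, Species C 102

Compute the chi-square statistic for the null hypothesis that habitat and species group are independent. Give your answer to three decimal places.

265.800

Row totals: 498, 379, 405. Column totals: 430, 487, 365. Grand total N = 1282.
Expected counts (row total × column total / N):
  Upstream, Species A: 498×430/1282 = 167.0359
  Upstream, Species B: 498×487/1282 = 189.1778
  Upstream, Species C: 498×365/1282 = 141.7863
  Midstream, Species A: 379×430/1282 = 127.1217
  Midstream, Species B: 379×487/1282 = 143.9727
  Midstream, Species C: 379×365/1282 = 107.9056
  Downstream, Species A: 405×430/1282 = 135.8424
  Downstream, Species B: 405×487/1282 = 153.8495
  Downstream, Species C: 405×365/1282 = 115.3081
Contributions (O − E)²/E:
  (205 − 167.0359)²/167.0359 = 8.6285
  (240 − 189.1778)²/189.1778 = 13.6533
  (53 − 141.7863)²/141.7863 = 55.5978
  (39 − 127.1217)²/127.1217 = 61.0866
  (130 − 143.9727)²/143.9727 = 1.3561
  (210 − 107.9056)²/107.9056 = 96.5962
  (186 − 135.8424)²/135.8424 = 18.5199
  (117 − 153.8495)²/153.8495 = 8.8261
  (102 − 115.3081)²/115.3081 = 1.5359
χ² = 8.6285 + 13.6533 + 55.5978 + 61.0866 + 1.3561 + 96.5962 + 18.5199 + 8.8261 + 1.5359 = 265.800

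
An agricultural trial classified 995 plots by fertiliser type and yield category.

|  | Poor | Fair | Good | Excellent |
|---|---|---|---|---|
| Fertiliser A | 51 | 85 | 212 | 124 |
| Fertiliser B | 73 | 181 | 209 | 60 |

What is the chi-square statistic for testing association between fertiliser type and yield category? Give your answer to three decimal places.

Row totals: 472, 523. Column totals: 124, 266, 421, 184. Grand total N = 995.
Expected counts (row total × column total / N):
  Fertiliser A, Poor: 472×124/995 = 58.82211
  Fertiliser A, Fair: 472×266/995 = 126.18291
  Fertiliser A, Good: 472×421/995 = 199.71055
  Fertiliser A, Excellent: 472×184/995 = 87.28442
  Fertiliser B, Poor: 523×124/995 = 65.17789
  Fertiliser B, Fair: 523×266/995 = 139.81709
  Fertiliser B, Good: 523×421/995 = 221.28945
  Fertiliser B, Excellent: 523×184/995 = 96.71558
Contributions (O − E)²/E:
  (51 − 58.82211)²/58.82211 = 1.0402
  (85 − 126.18291)²/126.18291 = 13.4411
  (212 − 199.71055)²/199.71055 = 0.7562
  (124 − 87.28442)²/87.28442 = 15.4442
  (73 − 65.17789)²/65.17789 = 0.9387
  (181 − 139.81709)²/139.81709 = 12.1304
  (209 − 221.28945)²/221.28945 = 0.6825
  (60 − 96.71558)²/96.71558 = 13.9381
χ² = 1.0402 + 13.4411 + 0.7562 + 15.4442 + 0.9387 + 12.1304 + 0.6825 + 13.9381 = 58.371

58.371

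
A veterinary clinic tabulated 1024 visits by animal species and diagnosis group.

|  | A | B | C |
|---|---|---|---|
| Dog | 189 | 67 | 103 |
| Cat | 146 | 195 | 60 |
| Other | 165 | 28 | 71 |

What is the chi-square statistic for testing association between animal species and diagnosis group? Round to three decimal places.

Row totals: 359, 401, 264. Column totals: 500, 290, 234. Grand total N = 1024.
Expected counts (row total × column total / N):
  Dog, A: 359×500/1024 = 175.2930
  Dog, B: 359×290/1024 = 101.6699
  Dog, C: 359×234/1024 = 82.0371
  Cat, A: 401×500/1024 = 195.8008
  Cat, B: 401×290/1024 = 113.5645
  Cat, C: 401×234/1024 = 91.6348
  Other, A: 264×500/1024 = 128.9062
  Other, B: 264×290/1024 = 74.7656
  Other, C: 264×234/1024 = 60.3281
Contributions (O − E)²/E:
  (189 − 175.2930)²/175.2930 = 1.0718
  (67 − 101.6699)²/101.6699 = 11.8226
  (103 − 82.0371)²/82.0371 = 5.3566
  (146 − 195.8008)²/195.8008 = 12.6665
  (195 − 113.5645)²/113.5645 = 58.3962
  (60 − 91.6348)²/91.6348 = 10.9212
  (165 − 128.9062)²/128.9062 = 10.1063
  (28 − 74.7656)²/74.7656 = 29.2517
  (71 − 60.3281)²/60.3281 = 1.8878
χ² = 1.0718 + 11.8226 + 5.3566 + 12.6665 + 58.3962 + 10.9212 + 10.1063 + 29.2517 + 1.8878 = 141.481

141.481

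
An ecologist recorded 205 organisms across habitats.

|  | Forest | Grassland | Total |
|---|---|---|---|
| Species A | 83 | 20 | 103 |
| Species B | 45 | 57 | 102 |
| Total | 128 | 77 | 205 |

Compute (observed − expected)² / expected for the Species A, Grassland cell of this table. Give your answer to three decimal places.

Row total (Species A) = 103; column total (Grassland) = 77; N = 205.
Expected count E = 103 × 77 / 205 = 38.6878.
Contribution = (O − E)²/E = (20 − 38.6878)² / 38.6878 = 9.027.

9.027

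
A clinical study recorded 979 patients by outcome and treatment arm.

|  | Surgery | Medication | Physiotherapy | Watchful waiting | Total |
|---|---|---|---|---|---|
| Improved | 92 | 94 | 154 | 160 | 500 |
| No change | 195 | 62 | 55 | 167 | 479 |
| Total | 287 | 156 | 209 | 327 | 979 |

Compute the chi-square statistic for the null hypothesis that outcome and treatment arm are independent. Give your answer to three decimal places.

Grand total N = 979.
Expected counts (row total × column total / N):
  Improved, Surgery: 500×287/979 = 146.5781
  Improved, Medication: 500×156/979 = 79.6731
  Improved, Physiotherapy: 500×209/979 = 106.7416
  Improved, Watchful waiting: 500×327/979 = 167.0072
  No change, Surgery: 479×287/979 = 140.4219
  No change, Medication: 479×156/979 = 76.3269
  No change, Physiotherapy: 479×209/979 = 102.2584
  No change, Watchful waiting: 479×327/979 = 159.9928
Contributions (O − E)²/E:
  (92 − 146.5781)²/146.5781 = 20.3221
  (94 − 79.6731)²/79.6731 = 2.5763
  (154 − 106.7416)²/106.7416 = 20.9230
  (160 − 167.0072)²/167.0072 = 0.2940
  (195 − 140.4219)²/140.4219 = 21.2130
  (62 − 76.3269)²/76.3269 = 2.6892
  (55 − 102.2584)²/102.2584 = 21.8403
  (167 − 159.9928)²/159.9928 = 0.3069
χ² = 20.3221 + 2.5763 + 20.9230 + 0.2940 + 21.2130 + 2.6892 + 21.8403 + 0.3069 = 90.165

90.165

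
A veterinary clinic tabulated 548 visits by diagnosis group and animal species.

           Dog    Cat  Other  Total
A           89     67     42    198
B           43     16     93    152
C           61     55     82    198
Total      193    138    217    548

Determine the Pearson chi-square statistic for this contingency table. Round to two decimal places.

Grand total N = 548.
Expected counts (row total × column total / N):
  A, Dog: 198×193/548 = 69.7336
  A, Cat: 198×138/548 = 49.8613
  A, Other: 198×217/548 = 78.4051
  B, Dog: 152×193/548 = 53.5328
  B, Cat: 152×138/548 = 38.2774
  B, Other: 152×217/548 = 60.1898
  C, Dog: 198×193/548 = 69.7336
  C, Cat: 198×138/548 = 49.8613
  C, Other: 198×217/548 = 78.4051
Contributions (O − E)²/E:
  (89 − 69.7336)²/69.7336 = 5.3230
  (67 − 49.8613)²/49.8613 = 5.8910
  (42 − 78.4051)²/78.4051 = 16.9036
  (43 − 53.5328)²/53.5328 = 2.0724
  (16 − 38.2774)²/38.2774 = 12.9654
  (93 − 60.1898)²/60.1898 = 17.8852
  (61 − 69.7336)²/69.7336 = 1.0938
  (55 − 49.8613)²/49.8613 = 0.5296
  (82 − 78.4051)²/78.4051 = 0.1648
χ² = 5.3230 + 5.8910 + 16.9036 + 2.0724 + 12.9654 + 17.8852 + 1.0938 + 0.5296 + 0.1648 = 62.83

62.83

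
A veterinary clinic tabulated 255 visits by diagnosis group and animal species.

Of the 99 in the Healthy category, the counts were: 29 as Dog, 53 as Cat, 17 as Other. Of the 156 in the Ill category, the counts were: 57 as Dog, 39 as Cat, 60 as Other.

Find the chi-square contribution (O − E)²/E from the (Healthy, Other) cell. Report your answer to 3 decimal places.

Row total (Healthy) = 99; column total (Other) = 77; N = 255.
Expected count E = 99 × 77 / 255 = 29.8941.
Contribution = (O − E)²/E = (17 − 29.8941)² / 29.8941 = 5.562.

5.562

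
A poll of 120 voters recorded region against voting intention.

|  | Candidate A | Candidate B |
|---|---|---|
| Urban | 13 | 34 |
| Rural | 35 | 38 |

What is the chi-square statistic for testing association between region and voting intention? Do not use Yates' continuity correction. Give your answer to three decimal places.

4.902

Row totals: 47, 73. Column totals: 48, 72. Grand total N = 120.
Expected counts (row total × column total / N):
  Urban, Candidate A: 47×48/120 = 18.8000
  Urban, Candidate B: 47×72/120 = 28.2000
  Rural, Candidate A: 73×48/120 = 29.2000
  Rural, Candidate B: 73×72/120 = 43.8000
Contributions (O − E)²/E:
  (13 − 18.8000)²/18.8000 = 1.7894
  (34 − 28.2000)²/28.2000 = 1.1929
  (35 − 29.2000)²/29.2000 = 1.1521
  (38 − 43.8000)²/43.8000 = 0.7680
χ² = 1.7894 + 1.1929 + 1.1521 + 0.7680 = 4.902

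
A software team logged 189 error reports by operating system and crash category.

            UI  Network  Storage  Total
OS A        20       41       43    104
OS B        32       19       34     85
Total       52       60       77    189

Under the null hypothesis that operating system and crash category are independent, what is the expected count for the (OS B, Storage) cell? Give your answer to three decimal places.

Row total (OS B) = 85; column total (Storage) = 77; grand total N = 189.
Expected count = (row total × column total) / N = 85 × 77 / 189 = 34.630.

34.630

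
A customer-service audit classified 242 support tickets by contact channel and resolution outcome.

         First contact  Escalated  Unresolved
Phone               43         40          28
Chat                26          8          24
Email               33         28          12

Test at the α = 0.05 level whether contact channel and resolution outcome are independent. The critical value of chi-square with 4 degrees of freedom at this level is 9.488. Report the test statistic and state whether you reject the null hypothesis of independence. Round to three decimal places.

Row totals: 111, 58, 73. Column totals: 102, 76, 64. Grand total N = 242.
Expected counts (row total × column total / N):
  Phone, First contact: 111×102/242 = 46.78512
  Phone, Escalated: 111×76/242 = 34.85950
  Phone, Unresolved: 111×64/242 = 29.35537
  Chat, First contact: 58×102/242 = 24.44628
  Chat, Escalated: 58×76/242 = 18.21488
  Chat, Unresolved: 58×64/242 = 15.33884
  Email, First contact: 73×102/242 = 30.76860
  Email, Escalated: 73×76/242 = 22.92562
  Email, Unresolved: 73×64/242 = 19.30579
Contributions (O − E)²/E:
  (43 − 46.78512)²/46.78512 = 0.3062
  (40 − 34.85950)²/34.85950 = 0.7580
  (28 − 29.35537)²/29.35537 = 0.0626
  (26 − 24.44628)²/24.44628 = 0.0987
  (8 − 18.21488)²/18.21488 = 5.7285
  (24 − 15.33884)²/15.33884 = 4.8906
  (33 − 30.76860)²/30.76860 = 0.1618
  (28 − 22.92562)²/22.92562 = 1.1232
  (12 − 19.30579)²/19.30579 = 2.7647
χ² = 0.3062 + 0.7580 + 0.0626 + 0.0987 + 5.7285 + 4.8906 + 0.1618 + 1.1232 + 2.7647 = 15.894
df = (3−1)(3−1) = 4. Since 15.894 > 9.488, reject the null hypothesis of independence at α = 0.05.

15.894; reject H₀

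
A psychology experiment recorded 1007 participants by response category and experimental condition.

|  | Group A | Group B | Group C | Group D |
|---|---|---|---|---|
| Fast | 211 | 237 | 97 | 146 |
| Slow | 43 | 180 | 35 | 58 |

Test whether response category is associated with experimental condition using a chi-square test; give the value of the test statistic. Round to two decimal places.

Row totals: 691, 316. Column totals: 254, 417, 132, 204. Grand total N = 1007.
Expected counts (row total × column total / N):
  Fast, Group A: 691×254/1007 = 174.294
  Fast, Group B: 691×417/1007 = 286.144
  Fast, Group C: 691×132/1007 = 90.578
  Fast, Group D: 691×204/1007 = 139.984
  Slow, Group A: 316×254/1007 = 79.706
  Slow, Group B: 316×417/1007 = 130.856
  Slow, Group C: 316×132/1007 = 41.422
  Slow, Group D: 316×204/1007 = 64.016
Contributions (O − E)²/E:
  (211 − 174.294)²/174.294 = 7.7302
  (237 − 286.144)²/286.144 = 8.4403
  (97 − 90.578)²/90.578 = 0.4553
  (146 − 139.984)²/139.984 = 0.2585
  (43 − 79.706)²/79.706 = 16.9038
  (180 − 130.856)²/130.856 = 18.4564
  (35 − 41.422)²/41.422 = 0.9957
  (58 − 64.016)²/64.016 = 0.5654
χ² = 7.7302 + 8.4403 + 0.4553 + 0.2585 + 16.9038 + 18.4564 + 0.9957 + 0.5654 = 53.81

53.81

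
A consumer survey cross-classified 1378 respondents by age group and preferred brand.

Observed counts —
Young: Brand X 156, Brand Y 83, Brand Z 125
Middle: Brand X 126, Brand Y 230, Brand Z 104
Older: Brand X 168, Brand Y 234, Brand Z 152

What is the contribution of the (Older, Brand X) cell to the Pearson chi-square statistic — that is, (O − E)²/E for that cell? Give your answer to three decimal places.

0.922

Row total (Older) = 554; column total (Brand X) = 450; N = 1378.
Expected count E = 554 × 450 / 1378 = 180.9144.
Contribution = (O − E)²/E = (168 − 180.9144)² / 180.9144 = 0.922.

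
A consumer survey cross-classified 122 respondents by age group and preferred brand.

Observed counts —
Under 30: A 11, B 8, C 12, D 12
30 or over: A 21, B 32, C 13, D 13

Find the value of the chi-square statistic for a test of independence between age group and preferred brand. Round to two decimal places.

7.65

Row totals: 43, 79. Column totals: 32, 40, 25, 25. Grand total N = 122.
Expected counts (row total × column total / N):
  Under 30, A: 43×32/122 = 11.279
  Under 30, B: 43×40/122 = 14.098
  Under 30, C: 43×25/122 = 8.811
  Under 30, D: 43×25/122 = 8.811
  30 or over, A: 79×32/122 = 20.721
  30 or over, B: 79×40/122 = 25.902
  30 or over, C: 79×25/122 = 16.189
  30 or over, D: 79×25/122 = 16.189
Contributions (O − E)²/E:
  (11 − 11.279)²/11.279 = 0.0069
  (8 − 14.098)²/14.098 = 2.6377
  (12 − 8.811)²/8.811 = 1.1542
  (12 − 8.811)²/8.811 = 1.1542
  (21 − 20.721)²/20.721 = 0.0038
  (32 − 25.902)²/25.902 = 1.4356
  (13 − 16.189)²/16.189 = 0.6282
  (13 − 16.189)²/16.189 = 0.6282
χ² = 0.0069 + 2.6377 + 1.1542 + 1.1542 + 0.0038 + 1.4356 + 0.6282 + 0.6282 = 7.65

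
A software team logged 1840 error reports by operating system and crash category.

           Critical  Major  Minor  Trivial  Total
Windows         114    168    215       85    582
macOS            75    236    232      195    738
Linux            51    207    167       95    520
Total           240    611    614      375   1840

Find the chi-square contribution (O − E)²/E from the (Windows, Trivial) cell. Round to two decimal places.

9.53

Row total (Windows) = 582; column total (Trivial) = 375; N = 1840.
Expected count E = 582 × 375 / 1840 = 118.614.
Contribution = (O − E)²/E = (85 − 118.614)² / 118.614 = 9.53.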